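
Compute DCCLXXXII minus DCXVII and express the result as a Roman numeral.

DCCLXXXII = 782
DCXVII = 617
782 - 617 = 165

CLXV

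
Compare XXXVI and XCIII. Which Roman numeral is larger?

XXXVI = 36
XCIII = 93
93 is larger

XCIII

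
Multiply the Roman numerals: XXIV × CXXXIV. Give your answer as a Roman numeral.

XXIV = 24
CXXXIV = 134
24 × 134 = 3216

MMMCCXVI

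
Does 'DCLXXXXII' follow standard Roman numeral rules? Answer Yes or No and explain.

'DCLXXXXII': More than 3 consecutive X's

No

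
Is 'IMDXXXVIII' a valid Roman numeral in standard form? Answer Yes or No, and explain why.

'IMDXXXVIII': Invalid subtractive combination: IM

No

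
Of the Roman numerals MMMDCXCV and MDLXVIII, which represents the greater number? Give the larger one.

MMMDCXCV = 3695
MDLXVIII = 1568
3695 is larger

MMMDCXCV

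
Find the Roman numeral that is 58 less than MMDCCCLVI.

MMDCCCLVI = 2856
2856 - 58 = 2798

MMDCCXCVIII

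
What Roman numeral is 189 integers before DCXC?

DCXC = 690
690 - 189 = 501

DI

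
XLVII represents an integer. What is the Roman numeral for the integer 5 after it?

XLVII = 47
47 + 5 = 52

LII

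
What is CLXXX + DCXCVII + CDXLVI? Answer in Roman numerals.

CLXXX = 180, DCXCVII = 697, CDXLVI = 446
180 + 697 = 877
877 + 446 = 1323

MCCCXXIII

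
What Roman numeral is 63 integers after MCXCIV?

MCXCIV = 1194
1194 + 63 = 1257

MCCLVII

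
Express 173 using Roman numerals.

Convert 173 to Roman numerals:
  173 contains 1×100 (C)
  73 contains 1×50 (L)
  23 contains 2×10 (XX)
  3 contains 3×1 (III)

CLXXIII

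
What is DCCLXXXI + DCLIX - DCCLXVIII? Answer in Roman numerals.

DCCLXXXI = 781, DCLIX = 659, DCCLXVIII = 768
781 + 659 = 1440
1440 - 768 = 672

DCLXXII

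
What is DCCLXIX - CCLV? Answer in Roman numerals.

DCCLXIX = 769
CCLV = 255
769 - 255 = 514

DXIV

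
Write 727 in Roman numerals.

Convert 727 to Roman numerals:
  727 contains 1×500 (D)
  227 contains 2×100 (CC)
  27 contains 2×10 (XX)
  7 contains 1×5 (V)
  2 contains 2×1 (II)

DCCXXVII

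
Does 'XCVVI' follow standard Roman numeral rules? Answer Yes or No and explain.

'XCVVI': V should not appear more than once

No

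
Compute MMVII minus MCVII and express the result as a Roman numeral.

MMVII = 2007
MCVII = 1107
2007 - 1107 = 900

CM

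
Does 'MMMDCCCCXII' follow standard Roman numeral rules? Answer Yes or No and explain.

'MMMDCCCCXII': More than 3 consecutive C's

No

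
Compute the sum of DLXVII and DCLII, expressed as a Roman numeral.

DLXVII = 567
DCLII = 652
567 + 652 = 1219

MCCXIX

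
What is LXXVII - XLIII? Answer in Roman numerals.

LXXVII = 77
XLIII = 43
77 - 43 = 34

XXXIV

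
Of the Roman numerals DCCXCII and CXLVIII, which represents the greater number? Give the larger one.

DCCXCII = 792
CXLVIII = 148
792 is larger

DCCXCII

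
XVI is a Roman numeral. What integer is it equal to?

XVI: X=10, V=5, I=1
10 + 5 + 1 = 16

16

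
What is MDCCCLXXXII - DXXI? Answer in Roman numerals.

MDCCCLXXXII = 1882
DXXI = 521
1882 - 521 = 1361

MCCCLXI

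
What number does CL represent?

CL: C=100, L=50
100 + 50 = 150

150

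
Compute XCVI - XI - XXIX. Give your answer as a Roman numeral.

XCVI = 96, XI = 11, XXIX = 29
96 - 11 = 85
85 - 29 = 56

LVI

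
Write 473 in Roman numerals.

Convert 473 to Roman numerals:
  473 contains 1×400 (CD)
  73 contains 1×50 (L)
  23 contains 2×10 (XX)
  3 contains 3×1 (III)

CDLXXIII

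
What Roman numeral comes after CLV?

CLV = 155, so the next integer is 155 + 1 = 156

CLVI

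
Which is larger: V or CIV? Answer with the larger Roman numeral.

V = 5
CIV = 104
104 is larger

CIV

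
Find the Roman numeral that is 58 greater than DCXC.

DCXC = 690
690 + 58 = 748

DCCXLVIII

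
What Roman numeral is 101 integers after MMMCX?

MMMCX = 3110
3110 + 101 = 3211

MMMCCXI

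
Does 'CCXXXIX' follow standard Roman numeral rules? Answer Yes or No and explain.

'CCXXXIX': Check the rules: uses only the symbols I, V, X, L, C, D, M; no symbol is repeated more than three times in a row; V, L and D each appear at most once; the only place a smaller symbol precedes a larger one is the allowed subtractive pair IX, the symbol right after such a pair (if any) is smaller than the pair's first symbol, and otherwise the values never increase from left to right. Value: C (100) + C (100) + X (10) + X (10) + X (10) + IX (9) = 239. So it is a valid standard Roman numeral.

Yes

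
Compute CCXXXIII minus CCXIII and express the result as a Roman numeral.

CCXXXIII = 233
CCXIII = 213
233 - 213 = 20

XX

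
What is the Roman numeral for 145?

Convert 145 to Roman numerals:
  145 contains 1×100 (C)
  45 contains 1×40 (XL)
  5 contains 1×5 (V)

CXLV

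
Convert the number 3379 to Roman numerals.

Convert 3379 to Roman numerals:
  3379 contains 3×1000 (MMM)
  379 contains 3×100 (CCC)
  79 contains 1×50 (L)
  29 contains 2×10 (XX)
  9 contains 1×9 (IX)

MMMCCCLXXIX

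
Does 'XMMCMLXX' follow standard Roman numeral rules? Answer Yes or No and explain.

'XMMCMLXX': Invalid subtractive combination: XM

No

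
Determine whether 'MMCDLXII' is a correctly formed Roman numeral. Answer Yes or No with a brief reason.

'MMCDLXII': Check the rules: uses only the symbols I, V, X, L, C, D, M; no symbol is repeated more than three times in a row; V, L and D each appear at most once; the only place a smaller symbol precedes a larger one is the allowed subtractive pair CD, the symbol right after such a pair (if any) is smaller than the pair's first symbol, and otherwise the values never increase from left to right. Value: M (1000) + M (1000) + CD (400) + L (50) + X (10) + I (1) + I (1) = 2462. So it is a valid standard Roman numeral.

Yes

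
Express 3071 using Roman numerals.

Convert 3071 to Roman numerals:
  3071 contains 3×1000 (MMM)
  71 contains 1×50 (L)
  21 contains 2×10 (XX)
  1 contains 1×1 (I)

MMMLXXI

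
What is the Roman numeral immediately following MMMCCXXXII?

MMMCCXXXII = 3232; next is 3233

MMMCCXXXIII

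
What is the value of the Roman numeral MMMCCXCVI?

MMMCCXCVI: M=1000, M=1000, M=1000, C=100, C=100, XC=90, V=5, I=1
1000 + 1000 + 1000 + 100 + 100 + 90 + 5 + 1 = 3296

3296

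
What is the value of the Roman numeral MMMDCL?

MMMDCL: M=1000, M=1000, M=1000, D=500, C=100, L=50
1000 + 1000 + 1000 + 500 + 100 + 50 = 3650

3650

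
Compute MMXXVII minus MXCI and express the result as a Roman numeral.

MMXXVII = 2027
MXCI = 1091
2027 - 1091 = 936

CMXXXVI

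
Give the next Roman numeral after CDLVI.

CDLVI = 456; next is 457

CDLVII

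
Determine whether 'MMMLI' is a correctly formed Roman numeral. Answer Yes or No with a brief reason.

'MMMLI': Check the rules: uses only the symbols I, V, X, L, C, D, M; no symbol is repeated more than three times in a row; V, L and D each appear at most once; no smaller symbol precedes a larger one (values never increase from left to right). Value: M (1000) + M (1000) + M (1000) + L (50) + I (1) = 3051. So it is a valid standard Roman numeral.

Yes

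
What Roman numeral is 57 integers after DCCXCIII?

DCCXCIII = 793
793 + 57 = 850

DCCCL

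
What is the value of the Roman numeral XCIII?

XCIII: XC=90, I=1, I=1, I=1
90 + 1 + 1 + 1 = 93

93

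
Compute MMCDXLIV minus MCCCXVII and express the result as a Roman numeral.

MMCDXLIV = 2444
MCCCXVII = 1317
2444 - 1317 = 1127

MCXXVII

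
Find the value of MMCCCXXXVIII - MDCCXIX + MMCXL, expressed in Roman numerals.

MMCCCXXXVIII = 2338, MDCCXIX = 1719, MMCXL = 2140
2338 - 1719 = 619
619 + 2140 = 2759

MMDCCLIX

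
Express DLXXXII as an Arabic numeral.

DLXXXII: D=500, L=50, X=10, X=10, X=10, I=1, I=1
500 + 50 + 10 + 10 + 10 + 1 + 1 = 582

582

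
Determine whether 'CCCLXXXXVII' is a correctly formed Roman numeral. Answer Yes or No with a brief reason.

'CCCLXXXXVII': More than 3 consecutive X's

No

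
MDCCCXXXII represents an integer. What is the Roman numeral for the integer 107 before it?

MDCCCXXXII = 1832
1832 - 107 = 1725

MDCCXXV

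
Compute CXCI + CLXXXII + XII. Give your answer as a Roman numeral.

CXCI = 191, CLXXXII = 182, XII = 12
191 + 182 = 373
373 + 12 = 385

CCCLXXXV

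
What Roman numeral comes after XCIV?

XCIV = 94; next is 95

XCV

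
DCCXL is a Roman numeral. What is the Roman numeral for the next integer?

DCCXL = 740, so the next integer is 740 + 1 = 741

DCCXLI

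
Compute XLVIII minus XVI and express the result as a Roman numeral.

XLVIII = 48
XVI = 16
48 - 16 = 32

XXXII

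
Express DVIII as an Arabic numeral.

DVIII: D=500, V=5, I=1, I=1, I=1
500 + 5 + 1 + 1 + 1 = 508

508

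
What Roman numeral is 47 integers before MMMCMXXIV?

MMMCMXXIV = 3924
3924 - 47 = 3877

MMMDCCCLXXVII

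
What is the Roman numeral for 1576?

Convert 1576 to Roman numerals:
  1576 contains 1×1000 (M)
  576 contains 1×500 (D)
  76 contains 1×50 (L)
  26 contains 2×10 (XX)
  6 contains 1×5 (V)
  1 contains 1×1 (I)

MDLXXVI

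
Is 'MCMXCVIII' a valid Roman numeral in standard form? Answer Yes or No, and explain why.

'MCMXCVIII': Check the rules: uses only the symbols I, V, X, L, C, D, M; no symbol is repeated more than three times in a row; V, L and D each appear at most once; the only places a smaller symbol precedes a larger one are the allowed subtractive pairs CM, XC, the symbol right after such a pair (if any) is smaller than the pair's first symbol, and otherwise the values never increase from left to right. Value: M (1000) + CM (900) + XC (90) + V (5) + I (1) + I (1) + I (1) = 1998. So it is a valid standard Roman numeral.

Yes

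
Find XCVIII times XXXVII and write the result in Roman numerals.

XCVIII = 98
XXXVII = 37
98 × 37 = 3626

MMMDCXXVI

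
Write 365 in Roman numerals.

Convert 365 to Roman numerals:
  365 contains 3×100 (CCC)
  65 contains 1×50 (L)
  15 contains 1×10 (X)
  5 contains 1×5 (V)

CCCLXV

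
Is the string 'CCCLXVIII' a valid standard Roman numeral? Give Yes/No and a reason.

'CCCLXVIII': Check the rules: uses only the symbols I, V, X, L, C, D, M; no symbol is repeated more than three times in a row; V, L and D each appear at most once; no smaller symbol precedes a larger one (values never increase from left to right). Value: C (100) + C (100) + C (100) + L (50) + X (10) + V (5) + I (1) + I (1) + I (1) = 368. So it is a valid standard Roman numeral.

Yes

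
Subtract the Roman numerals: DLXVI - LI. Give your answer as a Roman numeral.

DLXVI = 566
LI = 51
566 - 51 = 515

DXV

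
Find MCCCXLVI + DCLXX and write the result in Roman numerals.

MCCCXLVI = 1346
DCLXX = 670
1346 + 670 = 2016

MMXVI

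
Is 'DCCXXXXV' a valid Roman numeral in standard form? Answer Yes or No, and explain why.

'DCCXXXXV': More than 3 consecutive X's

No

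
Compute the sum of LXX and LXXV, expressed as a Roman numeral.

LXX = 70
LXXV = 75
70 + 75 = 145

CXLV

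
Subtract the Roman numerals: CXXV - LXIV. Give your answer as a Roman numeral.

CXXV = 125
LXIV = 64
125 - 64 = 61

LXI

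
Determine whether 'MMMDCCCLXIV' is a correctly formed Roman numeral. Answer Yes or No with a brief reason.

'MMMDCCCLXIV': Check the rules: uses only the symbols I, V, X, L, C, D, M; no symbol is repeated more than three times in a row; V, L and D each appear at most once; the only place a smaller symbol precedes a larger one is the allowed subtractive pair IV, the symbol right after such a pair (if any) is smaller than the pair's first symbol, and otherwise the values never increase from left to right. Value: M (1000) + M (1000) + M (1000) + D (500) + C (100) + C (100) + C (100) + L (50) + X (10) + IV (4) = 3864. So it is a valid standard Roman numeral.

Yes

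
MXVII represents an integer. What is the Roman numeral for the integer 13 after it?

MXVII = 1017
1017 + 13 = 1030

MXXX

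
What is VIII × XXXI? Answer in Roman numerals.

VIII = 8
XXXI = 31
8 × 31 = 248

CCXLVIII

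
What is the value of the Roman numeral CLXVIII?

CLXVIII: C=100, L=50, X=10, V=5, I=1, I=1, I=1
100 + 50 + 10 + 5 + 1 + 1 + 1 = 168

168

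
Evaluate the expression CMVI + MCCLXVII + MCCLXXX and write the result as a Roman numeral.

CMVI = 906, MCCLXVII = 1267, MCCLXXX = 1280
906 + 1267 = 2173
2173 + 1280 = 3453

MMMCDLIII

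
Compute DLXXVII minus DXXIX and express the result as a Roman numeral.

DLXXVII = 577
DXXIX = 529
577 - 529 = 48

XLVIII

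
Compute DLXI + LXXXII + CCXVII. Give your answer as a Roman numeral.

DLXI = 561, LXXXII = 82, CCXVII = 217
561 + 82 = 643
643 + 217 = 860

DCCCLX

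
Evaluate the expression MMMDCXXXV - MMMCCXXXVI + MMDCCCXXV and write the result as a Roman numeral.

MMMDCXXXV = 3635, MMMCCXXXVI = 3236, MMDCCCXXV = 2825
3635 - 3236 = 399
399 + 2825 = 3224

MMMCCXXIV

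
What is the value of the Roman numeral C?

C: C=100

100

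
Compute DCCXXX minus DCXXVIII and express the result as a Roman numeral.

DCCXXX = 730
DCXXVIII = 628
730 - 628 = 102

CII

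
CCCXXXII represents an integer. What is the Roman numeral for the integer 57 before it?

CCCXXXII = 332
332 - 57 = 275

CCLXXV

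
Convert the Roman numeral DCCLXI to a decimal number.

DCCLXI: D=500, C=100, C=100, L=50, X=10, I=1
500 + 100 + 100 + 50 + 10 + 1 = 761

761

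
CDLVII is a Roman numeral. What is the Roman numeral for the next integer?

CDLVII = 457, so the next integer is 457 + 1 = 458

CDLVIII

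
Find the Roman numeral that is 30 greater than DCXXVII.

DCXXVII = 627
627 + 30 = 657

DCLVII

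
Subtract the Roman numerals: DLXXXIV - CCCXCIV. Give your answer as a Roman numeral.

DLXXXIV = 584
CCCXCIV = 394
584 - 394 = 190

CXC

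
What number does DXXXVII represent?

DXXXVII: D=500, X=10, X=10, X=10, V=5, I=1, I=1
500 + 10 + 10 + 10 + 5 + 1 + 1 = 537

537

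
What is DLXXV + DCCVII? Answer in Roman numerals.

DLXXV = 575
DCCVII = 707
575 + 707 = 1282

MCCLXXXII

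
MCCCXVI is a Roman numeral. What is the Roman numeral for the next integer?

MCCCXVI = 1316, so the next integer is 1316 + 1 = 1317

MCCCXVII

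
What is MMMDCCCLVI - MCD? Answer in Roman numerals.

MMMDCCCLVI = 3856
MCD = 1400
3856 - 1400 = 2456

MMCDLVI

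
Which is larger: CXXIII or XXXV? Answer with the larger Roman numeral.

CXXIII = 123
XXXV = 35
123 is larger

CXXIII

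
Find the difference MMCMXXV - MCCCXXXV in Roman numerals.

MMCMXXV = 2925
MCCCXXXV = 1335
2925 - 1335 = 1590

MDXC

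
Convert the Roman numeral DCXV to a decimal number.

DCXV: D=500, C=100, X=10, V=5
500 + 100 + 10 + 5 = 615

615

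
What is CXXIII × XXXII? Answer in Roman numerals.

CXXIII = 123
XXXII = 32
123 × 32 = 3936

MMMCMXXXVI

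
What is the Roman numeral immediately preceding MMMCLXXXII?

MMMCLXXXII = 3182, so the previous integer is 3182 - 1 = 3181

MMMCLXXXI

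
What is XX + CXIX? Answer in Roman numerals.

XX = 20
CXIX = 119
20 + 119 = 139

CXXXIX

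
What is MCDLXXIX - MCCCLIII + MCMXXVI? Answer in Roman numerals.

MCDLXXIX = 1479, MCCCLIII = 1353, MCMXXVI = 1926
1479 - 1353 = 126
126 + 1926 = 2052

MMLII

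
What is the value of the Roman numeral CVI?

CVI: C=100, V=5, I=1
100 + 5 + 1 = 106

106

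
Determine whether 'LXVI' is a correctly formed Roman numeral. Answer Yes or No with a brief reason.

'LXVI': Check the rules: uses only the symbols I, V, X, L, C, D, M; no symbol is repeated more than three times in a row; V, L and D each appear at most once; no smaller symbol precedes a larger one (values never increase from left to right). Value: L (50) + X (10) + V (5) + I (1) = 66. So it is a valid standard Roman numeral.

Yes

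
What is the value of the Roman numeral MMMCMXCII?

MMMCMXCII: M=1000, M=1000, M=1000, CM=900, XC=90, I=1, I=1
1000 + 1000 + 1000 + 900 + 90 + 1 + 1 = 3992

3992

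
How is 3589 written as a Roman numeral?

Convert 3589 to Roman numerals:
  3589 contains 3×1000 (MMM)
  589 contains 1×500 (D)
  89 contains 1×50 (L)
  39 contains 3×10 (XXX)
  9 contains 1×9 (IX)

MMMDLXXXIX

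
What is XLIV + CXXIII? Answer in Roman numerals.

XLIV = 44
CXXIII = 123
44 + 123 = 167

CLXVII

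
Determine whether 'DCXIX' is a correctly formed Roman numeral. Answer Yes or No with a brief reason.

'DCXIX': Check the rules: uses only the symbols I, V, X, L, C, D, M; no symbol is repeated more than three times in a row; V, L and D each appear at most once; the only place a smaller symbol precedes a larger one is the allowed subtractive pair IX, the symbol right after such a pair (if any) is smaller than the pair's first symbol, and otherwise the values never increase from left to right. Value: D (500) + C (100) + X (10) + IX (9) = 619. So it is a valid standard Roman numeral.

Yes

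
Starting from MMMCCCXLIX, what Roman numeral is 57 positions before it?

MMMCCCXLIX = 3349
3349 - 57 = 3292

MMMCCXCII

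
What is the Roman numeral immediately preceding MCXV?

MCXV = 1115; previous is 1114

MCXIV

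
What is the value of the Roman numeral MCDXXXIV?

MCDXXXIV: M=1000, CD=400, X=10, X=10, X=10, IV=4
1000 + 400 + 10 + 10 + 10 + 4 = 1434

1434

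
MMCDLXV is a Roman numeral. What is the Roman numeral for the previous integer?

MMCDLXV = 2465, so the previous integer is 2465 - 1 = 2464

MMCDLXIV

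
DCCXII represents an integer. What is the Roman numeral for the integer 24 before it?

DCCXII = 712
712 - 24 = 688

DCLXXXVIII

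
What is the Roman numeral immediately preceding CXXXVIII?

CXXXVIII = 138, so the previous integer is 138 - 1 = 137

CXXXVII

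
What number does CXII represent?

CXII: C=100, X=10, I=1, I=1
100 + 10 + 1 + 1 = 112

112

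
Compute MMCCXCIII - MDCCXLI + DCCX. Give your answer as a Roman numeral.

MMCCXCIII = 2293, MDCCXLI = 1741, DCCX = 710
2293 - 1741 = 552
552 + 710 = 1262

MCCLXII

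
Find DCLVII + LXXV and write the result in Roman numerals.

DCLVII = 657
LXXV = 75
657 + 75 = 732

DCCXXXII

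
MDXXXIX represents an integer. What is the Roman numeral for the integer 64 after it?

MDXXXIX = 1539
1539 + 64 = 1603

MDCIII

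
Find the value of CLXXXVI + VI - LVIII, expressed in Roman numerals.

CLXXXVI = 186, VI = 6, LVIII = 58
186 + 6 = 192
192 - 58 = 134

CXXXIV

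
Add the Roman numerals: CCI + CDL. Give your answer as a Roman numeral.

CCI = 201
CDL = 450
201 + 450 = 651

DCLI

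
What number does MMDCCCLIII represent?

MMDCCCLIII: M=1000, M=1000, D=500, C=100, C=100, C=100, L=50, I=1, I=1, I=1
1000 + 1000 + 500 + 100 + 100 + 100 + 50 + 1 + 1 + 1 = 2853

2853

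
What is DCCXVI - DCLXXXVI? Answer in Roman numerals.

DCCXVI = 716
DCLXXXVI = 686
716 - 686 = 30

XXX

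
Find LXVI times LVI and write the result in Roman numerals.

LXVI = 66
LVI = 56
66 × 56 = 3696

MMMDCXCVI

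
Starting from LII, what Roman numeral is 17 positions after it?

LII = 52
52 + 17 = 69

LXIX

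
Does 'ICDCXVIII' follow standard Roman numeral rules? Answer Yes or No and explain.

'ICDCXVIII': Invalid subtractive combination: IC

No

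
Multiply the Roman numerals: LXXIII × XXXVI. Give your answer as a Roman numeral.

LXXIII = 73
XXXVI = 36
73 × 36 = 2628

MMDCXXVIII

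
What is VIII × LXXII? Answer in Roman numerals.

VIII = 8
LXXII = 72
8 × 72 = 576

DLXXVI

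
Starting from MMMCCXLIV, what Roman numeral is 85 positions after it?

MMMCCXLIV = 3244
3244 + 85 = 3329

MMMCCCXXIX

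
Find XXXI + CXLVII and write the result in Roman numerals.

XXXI = 31
CXLVII = 147
31 + 147 = 178

CLXXVIII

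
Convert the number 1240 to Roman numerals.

Convert 1240 to Roman numerals:
  1240 contains 1×1000 (M)
  240 contains 2×100 (CC)
  40 contains 1×40 (XL)

MCCXL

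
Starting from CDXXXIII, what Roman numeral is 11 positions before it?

CDXXXIII = 433
433 - 11 = 422

CDXXII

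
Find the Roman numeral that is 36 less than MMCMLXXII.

MMCMLXXII = 2972
2972 - 36 = 2936

MMCMXXXVI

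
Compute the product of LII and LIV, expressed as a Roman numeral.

LII = 52
LIV = 54
52 × 54 = 2808

MMDCCCVIII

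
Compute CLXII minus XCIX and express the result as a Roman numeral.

CLXII = 162
XCIX = 99
162 - 99 = 63

LXIII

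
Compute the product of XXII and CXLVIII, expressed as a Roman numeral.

XXII = 22
CXLVIII = 148
22 × 148 = 3256

MMMCCLVI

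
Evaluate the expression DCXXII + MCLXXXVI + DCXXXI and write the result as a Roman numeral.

DCXXII = 622, MCLXXXVI = 1186, DCXXXI = 631
622 + 1186 = 1808
1808 + 631 = 2439

MMCDXXXIX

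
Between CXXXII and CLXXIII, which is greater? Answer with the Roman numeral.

CXXXII = 132
CLXXIII = 173
173 is larger

CLXXIII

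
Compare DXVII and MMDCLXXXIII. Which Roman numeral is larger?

DXVII = 517
MMDCLXXXIII = 2683
2683 is larger

MMDCLXXXIII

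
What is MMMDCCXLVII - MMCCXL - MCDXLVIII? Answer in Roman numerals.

MMMDCCXLVII = 3747, MMCCXL = 2240, MCDXLVIII = 1448
3747 - 2240 = 1507
1507 - 1448 = 59

LIX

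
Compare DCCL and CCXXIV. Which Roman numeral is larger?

DCCL = 750
CCXXIV = 224
750 is larger

DCCL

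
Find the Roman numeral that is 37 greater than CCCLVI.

CCCLVI = 356
356 + 37 = 393

CCCXCIII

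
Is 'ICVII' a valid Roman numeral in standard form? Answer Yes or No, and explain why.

'ICVII': Invalid subtractive combination: IC

No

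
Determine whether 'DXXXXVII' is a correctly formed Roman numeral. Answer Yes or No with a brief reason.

'DXXXXVII': More than 3 consecutive X's

No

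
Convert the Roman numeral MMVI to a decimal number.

MMVI: M=1000, M=1000, V=5, I=1
1000 + 1000 + 5 + 1 = 2006

2006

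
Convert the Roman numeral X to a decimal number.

X: X=10

10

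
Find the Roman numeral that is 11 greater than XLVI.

XLVI = 46
46 + 11 = 57

LVII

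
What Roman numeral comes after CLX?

CLX = 160; next is 161

CLXI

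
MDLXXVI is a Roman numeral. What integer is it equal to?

MDLXXVI: M=1000, D=500, L=50, X=10, X=10, V=5, I=1
1000 + 500 + 50 + 10 + 10 + 5 + 1 = 1576

1576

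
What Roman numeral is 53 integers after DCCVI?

DCCVI = 706
706 + 53 = 759

DCCLIX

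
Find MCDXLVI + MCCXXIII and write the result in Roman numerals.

MCDXLVI = 1446
MCCXXIII = 1223
1446 + 1223 = 2669

MMDCLXIX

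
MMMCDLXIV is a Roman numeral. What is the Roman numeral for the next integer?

MMMCDLXIV = 3464; next is 3465

MMMCDLXV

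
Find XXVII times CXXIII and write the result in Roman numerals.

XXVII = 27
CXXIII = 123
27 × 123 = 3321

MMMCCCXXI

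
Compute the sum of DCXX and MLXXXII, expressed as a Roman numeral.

DCXX = 620
MLXXXII = 1082
620 + 1082 = 1702

MDCCII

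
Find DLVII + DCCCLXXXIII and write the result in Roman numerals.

DLVII = 557
DCCCLXXXIII = 883
557 + 883 = 1440

MCDXL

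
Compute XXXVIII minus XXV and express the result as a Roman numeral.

XXXVIII = 38
XXV = 25
38 - 25 = 13

XIII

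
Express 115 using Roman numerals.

Convert 115 to Roman numerals:
  115 contains 1×100 (C)
  15 contains 1×10 (X)
  5 contains 1×5 (V)

CXV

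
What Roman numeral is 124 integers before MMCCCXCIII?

MMCCCXCIII = 2393
2393 - 124 = 2269

MMCCLXIX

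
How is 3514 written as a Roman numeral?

Convert 3514 to Roman numerals:
  3514 contains 3×1000 (MMM)
  514 contains 1×500 (D)
  14 contains 1×10 (X)
  4 contains 1×4 (IV)

MMMDXIV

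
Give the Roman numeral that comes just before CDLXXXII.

CDLXXXII = 482; previous is 481

CDLXXXI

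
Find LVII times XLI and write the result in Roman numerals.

LVII = 57
XLI = 41
57 × 41 = 2337

MMCCCXXXVII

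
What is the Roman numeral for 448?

Convert 448 to Roman numerals:
  448 contains 1×400 (CD)
  48 contains 1×40 (XL)
  8 contains 1×5 (V)
  3 contains 3×1 (III)

CDXLVIII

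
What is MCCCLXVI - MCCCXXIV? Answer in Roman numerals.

MCCCLXVI = 1366
MCCCXXIV = 1324
1366 - 1324 = 42

XLII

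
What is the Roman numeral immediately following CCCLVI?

CCCLVI = 356, so the next integer is 356 + 1 = 357

CCCLVII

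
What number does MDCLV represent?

MDCLV: M=1000, D=500, C=100, L=50, V=5
1000 + 500 + 100 + 50 + 5 = 1655

1655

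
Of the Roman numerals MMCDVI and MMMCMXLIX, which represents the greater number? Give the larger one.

MMCDVI = 2406
MMMCMXLIX = 3949
3949 is larger

MMMCMXLIX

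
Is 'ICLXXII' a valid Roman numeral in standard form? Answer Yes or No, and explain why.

'ICLXXII': Invalid subtractive combination: IC

No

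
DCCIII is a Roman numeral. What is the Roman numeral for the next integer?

DCCIII = 703, so the next integer is 703 + 1 = 704

DCCIV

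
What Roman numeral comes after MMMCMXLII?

MMMCMXLII = 3942, so the next integer is 3942 + 1 = 3943

MMMCMXLIII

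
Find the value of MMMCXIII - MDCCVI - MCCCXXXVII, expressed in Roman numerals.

MMMCXIII = 3113, MDCCVI = 1706, MCCCXXXVII = 1337
3113 - 1706 = 1407
1407 - 1337 = 70

LXX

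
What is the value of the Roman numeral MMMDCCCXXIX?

MMMDCCCXXIX: M=1000, M=1000, M=1000, D=500, C=100, C=100, C=100, X=10, X=10, IX=9
1000 + 1000 + 1000 + 500 + 100 + 100 + 100 + 10 + 10 + 9 = 3829

3829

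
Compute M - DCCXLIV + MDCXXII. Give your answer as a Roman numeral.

M = 1000, DCCXLIV = 744, MDCXXII = 1622
1000 - 744 = 256
256 + 1622 = 1878

MDCCCLXXVIII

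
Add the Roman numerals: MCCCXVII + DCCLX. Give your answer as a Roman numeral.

MCCCXVII = 1317
DCCLX = 760
1317 + 760 = 2077

MMLXXVII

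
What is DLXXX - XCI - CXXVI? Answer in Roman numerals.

DLXXX = 580, XCI = 91, CXXVI = 126
580 - 91 = 489
489 - 126 = 363

CCCLXIII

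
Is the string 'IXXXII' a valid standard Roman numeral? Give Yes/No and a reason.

'IXXXII': I (position 1) comes before the larger symbol X (position 3) without being directly in front of it as a subtractive pair; apart from IV, IX, XL, XC, CD and CM, symbols must go from largest to smallest

No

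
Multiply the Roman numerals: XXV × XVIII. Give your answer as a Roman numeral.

XXV = 25
XVIII = 18
25 × 18 = 450

CDL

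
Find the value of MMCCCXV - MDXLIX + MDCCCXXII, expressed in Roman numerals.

MMCCCXV = 2315, MDXLIX = 1549, MDCCCXXII = 1822
2315 - 1549 = 766
766 + 1822 = 2588

MMDLXXXVIII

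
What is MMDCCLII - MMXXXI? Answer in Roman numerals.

MMDCCLII = 2752
MMXXXI = 2031
2752 - 2031 = 721

DCCXXI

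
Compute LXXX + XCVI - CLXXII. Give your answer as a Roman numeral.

LXXX = 80, XCVI = 96, CLXXII = 172
80 + 96 = 176
176 - 172 = 4

IV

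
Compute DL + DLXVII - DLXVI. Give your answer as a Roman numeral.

DL = 550, DLXVII = 567, DLXVI = 566
550 + 567 = 1117
1117 - 566 = 551

DLI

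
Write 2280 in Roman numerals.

Convert 2280 to Roman numerals:
  2280 contains 2×1000 (MM)
  280 contains 2×100 (CC)
  80 contains 1×50 (L)
  30 contains 3×10 (XXX)

MMCCLXXX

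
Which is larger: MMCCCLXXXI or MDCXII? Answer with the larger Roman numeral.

MMCCCLXXXI = 2381
MDCXII = 1612
2381 is larger

MMCCCLXXXI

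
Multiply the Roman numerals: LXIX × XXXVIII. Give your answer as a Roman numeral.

LXIX = 69
XXXVIII = 38
69 × 38 = 2622

MMDCXXII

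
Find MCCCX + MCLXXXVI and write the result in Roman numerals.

MCCCX = 1310
MCLXXXVI = 1186
1310 + 1186 = 2496

MMCDXCVI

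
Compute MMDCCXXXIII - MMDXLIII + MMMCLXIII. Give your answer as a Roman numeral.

MMDCCXXXIII = 2733, MMDXLIII = 2543, MMMCLXIII = 3163
2733 - 2543 = 190
190 + 3163 = 3353

MMMCCCLIII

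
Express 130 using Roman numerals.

Convert 130 to Roman numerals:
  130 contains 1×100 (C)
  30 contains 3×10 (XXX)

CXXX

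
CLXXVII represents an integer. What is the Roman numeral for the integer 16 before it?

CLXXVII = 177
177 - 16 = 161

CLXI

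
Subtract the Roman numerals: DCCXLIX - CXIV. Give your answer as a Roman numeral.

DCCXLIX = 749
CXIV = 114
749 - 114 = 635

DCXXXV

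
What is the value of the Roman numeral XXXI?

XXXI: X=10, X=10, X=10, I=1
10 + 10 + 10 + 1 = 31

31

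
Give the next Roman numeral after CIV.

CIV = 104, so the next integer is 104 + 1 = 105

CV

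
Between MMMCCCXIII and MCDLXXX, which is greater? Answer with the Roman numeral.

MMMCCCXIII = 3313
MCDLXXX = 1480
3313 is larger

MMMCCCXIII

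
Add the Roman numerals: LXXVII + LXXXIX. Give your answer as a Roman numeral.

LXXVII = 77
LXXXIX = 89
77 + 89 = 166

CLXVI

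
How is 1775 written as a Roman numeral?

Convert 1775 to Roman numerals:
  1775 contains 1×1000 (M)
  775 contains 1×500 (D)
  275 contains 2×100 (CC)
  75 contains 1×50 (L)
  25 contains 2×10 (XX)
  5 contains 1×5 (V)

MDCCLXXV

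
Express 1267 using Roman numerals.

Convert 1267 to Roman numerals:
  1267 contains 1×1000 (M)
  267 contains 2×100 (CC)
  67 contains 1×50 (L)
  17 contains 1×10 (X)
  7 contains 1×5 (V)
  2 contains 2×1 (II)

MCCLXVII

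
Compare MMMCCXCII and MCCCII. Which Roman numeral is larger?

MMMCCXCII = 3292
MCCCII = 1302
3292 is larger

MMMCCXCII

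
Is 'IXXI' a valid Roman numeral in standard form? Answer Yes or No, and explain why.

'IXXI': I (position 1) comes before the larger symbol X (position 3) without being directly in front of it as a subtractive pair; apart from IV, IX, XL, XC, CD and CM, symbols must go from largest to smallest

No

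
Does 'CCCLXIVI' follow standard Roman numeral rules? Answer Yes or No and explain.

'CCCLXIVI': I cannot come right after the subtractive pair IV: once I is subtracted in IV, the next symbol must be smaller than I

No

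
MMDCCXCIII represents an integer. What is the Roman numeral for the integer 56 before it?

MMDCCXCIII = 2793
2793 - 56 = 2737

MMDCCXXXVII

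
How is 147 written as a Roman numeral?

Convert 147 to Roman numerals:
  147 contains 1×100 (C)
  47 contains 1×40 (XL)
  7 contains 1×5 (V)
  2 contains 2×1 (II)

CXLVII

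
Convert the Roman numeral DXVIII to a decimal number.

DXVIII: D=500, X=10, V=5, I=1, I=1, I=1
500 + 10 + 5 + 1 + 1 + 1 = 518

518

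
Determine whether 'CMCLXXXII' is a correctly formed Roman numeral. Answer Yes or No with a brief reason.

'CMCLXXXII': C cannot come right after the subtractive pair CM: once C is subtracted in CM, the next symbol must be smaller than C

No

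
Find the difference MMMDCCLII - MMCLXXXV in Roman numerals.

MMMDCCLII = 3752
MMCLXXXV = 2185
3752 - 2185 = 1567

MDLXVII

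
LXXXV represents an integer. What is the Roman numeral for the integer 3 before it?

LXXXV = 85
85 - 3 = 82

LXXXII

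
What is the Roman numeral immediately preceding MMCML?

MMCML = 2950; previous is 2949

MMCMXLIX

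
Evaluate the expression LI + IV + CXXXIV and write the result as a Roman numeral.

LI = 51, IV = 4, CXXXIV = 134
51 + 4 = 55
55 + 134 = 189

CLXXXIX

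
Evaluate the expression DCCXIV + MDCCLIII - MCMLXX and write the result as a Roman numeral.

DCCXIV = 714, MDCCLIII = 1753, MCMLXX = 1970
714 + 1753 = 2467
2467 - 1970 = 497

CDXCVII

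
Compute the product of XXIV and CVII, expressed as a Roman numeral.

XXIV = 24
CVII = 107
24 × 107 = 2568

MMDLXVIII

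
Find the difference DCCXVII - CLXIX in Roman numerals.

DCCXVII = 717
CLXIX = 169
717 - 169 = 548

DXLVIII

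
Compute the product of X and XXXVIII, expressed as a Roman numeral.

X = 10
XXXVIII = 38
10 × 38 = 380

CCCLXXX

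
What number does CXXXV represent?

CXXXV: C=100, X=10, X=10, X=10, V=5
100 + 10 + 10 + 10 + 5 = 135

135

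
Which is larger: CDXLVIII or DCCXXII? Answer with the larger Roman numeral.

CDXLVIII = 448
DCCXXII = 722
722 is larger

DCCXXII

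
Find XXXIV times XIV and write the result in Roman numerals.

XXXIV = 34
XIV = 14
34 × 14 = 476

CDLXXVI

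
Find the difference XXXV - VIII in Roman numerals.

XXXV = 35
VIII = 8
35 - 8 = 27

XXVII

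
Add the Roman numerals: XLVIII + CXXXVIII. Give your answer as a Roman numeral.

XLVIII = 48
CXXXVIII = 138
48 + 138 = 186

CLXXXVI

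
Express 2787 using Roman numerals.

Convert 2787 to Roman numerals:
  2787 contains 2×1000 (MM)
  787 contains 1×500 (D)
  287 contains 2×100 (CC)
  87 contains 1×50 (L)
  37 contains 3×10 (XXX)
  7 contains 1×5 (V)
  2 contains 2×1 (II)

MMDCCLXXXVII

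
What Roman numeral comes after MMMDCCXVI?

MMMDCCXVI = 3716; next is 3717

MMMDCCXVII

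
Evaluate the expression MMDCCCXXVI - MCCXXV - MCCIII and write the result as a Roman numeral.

MMDCCCXXVI = 2826, MCCXXV = 1225, MCCIII = 1203
2826 - 1225 = 1601
1601 - 1203 = 398

CCCXCVIII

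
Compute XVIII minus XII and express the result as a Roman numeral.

XVIII = 18
XII = 12
18 - 12 = 6

VI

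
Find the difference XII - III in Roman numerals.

XII = 12
III = 3
12 - 3 = 9

IX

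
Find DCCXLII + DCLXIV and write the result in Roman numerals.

DCCXLII = 742
DCLXIV = 664
742 + 664 = 1406

MCDVI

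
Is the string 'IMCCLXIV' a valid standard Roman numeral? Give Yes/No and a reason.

'IMCCLXIV': Invalid subtractive combination: IM

No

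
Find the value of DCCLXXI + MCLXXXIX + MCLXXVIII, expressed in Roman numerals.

DCCLXXI = 771, MCLXXXIX = 1189, MCLXXVIII = 1178
771 + 1189 = 1960
1960 + 1178 = 3138

MMMCXXXVIII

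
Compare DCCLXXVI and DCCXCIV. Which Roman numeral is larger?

DCCLXXVI = 776
DCCXCIV = 794
794 is larger

DCCXCIV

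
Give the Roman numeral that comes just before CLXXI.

CLXXI = 171; previous is 170

CLXX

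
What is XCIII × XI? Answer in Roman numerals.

XCIII = 93
XI = 11
93 × 11 = 1023

MXXIII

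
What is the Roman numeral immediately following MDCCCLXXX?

MDCCCLXXX = 1880, so the next integer is 1880 + 1 = 1881

MDCCCLXXXI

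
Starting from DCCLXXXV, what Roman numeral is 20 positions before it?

DCCLXXXV = 785
785 - 20 = 765

DCCLXV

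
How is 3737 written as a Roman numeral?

Convert 3737 to Roman numerals:
  3737 contains 3×1000 (MMM)
  737 contains 1×500 (D)
  237 contains 2×100 (CC)
  37 contains 3×10 (XXX)
  7 contains 1×5 (V)
  2 contains 2×1 (II)

MMMDCCXXXVII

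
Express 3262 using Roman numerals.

Convert 3262 to Roman numerals:
  3262 contains 3×1000 (MMM)
  262 contains 2×100 (CC)
  62 contains 1×50 (L)
  12 contains 1×10 (X)
  2 contains 2×1 (II)

MMMCCLXII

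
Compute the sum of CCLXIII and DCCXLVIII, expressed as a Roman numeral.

CCLXIII = 263
DCCXLVIII = 748
263 + 748 = 1011

MXI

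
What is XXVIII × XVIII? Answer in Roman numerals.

XXVIII = 28
XVIII = 18
28 × 18 = 504

DIV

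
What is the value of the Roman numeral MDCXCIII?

MDCXCIII: M=1000, D=500, C=100, XC=90, I=1, I=1, I=1
1000 + 500 + 100 + 90 + 1 + 1 + 1 = 1693

1693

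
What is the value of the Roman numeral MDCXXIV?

MDCXXIV: M=1000, D=500, C=100, X=10, X=10, IV=4
1000 + 500 + 100 + 10 + 10 + 4 = 1624

1624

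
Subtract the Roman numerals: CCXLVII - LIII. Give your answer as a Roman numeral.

CCXLVII = 247
LIII = 53
247 - 53 = 194

CXCIV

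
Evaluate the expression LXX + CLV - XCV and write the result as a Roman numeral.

LXX = 70, CLV = 155, XCV = 95
70 + 155 = 225
225 - 95 = 130

CXXX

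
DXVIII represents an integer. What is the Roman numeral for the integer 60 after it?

DXVIII = 518
518 + 60 = 578

DLXXVIII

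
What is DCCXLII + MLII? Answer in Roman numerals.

DCCXLII = 742
MLII = 1052
742 + 1052 = 1794

MDCCXCIV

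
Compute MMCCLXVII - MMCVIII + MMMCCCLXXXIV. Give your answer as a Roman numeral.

MMCCLXVII = 2267, MMCVIII = 2108, MMMCCCLXXXIV = 3384
2267 - 2108 = 159
159 + 3384 = 3543

MMMDXLIII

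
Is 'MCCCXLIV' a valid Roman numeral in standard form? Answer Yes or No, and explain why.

'MCCCXLIV': Check the rules: uses only the symbols I, V, X, L, C, D, M; no symbol is repeated more than three times in a row; V, L and D each appear at most once; the only places a smaller symbol precedes a larger one are the allowed subtractive pairs XL, IV, the symbol right after such a pair (if any) is smaller than the pair's first symbol, and otherwise the values never increase from left to right. Value: M (1000) + C (100) + C (100) + C (100) + XL (40) + IV (4) = 1344. So it is a valid standard Roman numeral.

Yes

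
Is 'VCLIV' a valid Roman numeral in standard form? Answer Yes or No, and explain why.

'VCLIV': V should not appear more than once

No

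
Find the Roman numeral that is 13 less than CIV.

CIV = 104
104 - 13 = 91

XCI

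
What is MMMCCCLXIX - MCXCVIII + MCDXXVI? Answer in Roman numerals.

MMMCCCLXIX = 3369, MCXCVIII = 1198, MCDXXVI = 1426
3369 - 1198 = 2171
2171 + 1426 = 3597

MMMDXCVII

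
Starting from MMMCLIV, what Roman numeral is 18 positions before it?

MMMCLIV = 3154
3154 - 18 = 3136

MMMCXXXVI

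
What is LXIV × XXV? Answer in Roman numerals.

LXIV = 64
XXV = 25
64 × 25 = 1600

MDC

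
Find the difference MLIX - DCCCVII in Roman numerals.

MLIX = 1059
DCCCVII = 807
1059 - 807 = 252

CCLII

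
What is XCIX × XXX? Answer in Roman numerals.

XCIX = 99
XXX = 30
99 × 30 = 2970

MMCMLXX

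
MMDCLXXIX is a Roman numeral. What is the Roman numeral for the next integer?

MMDCLXXIX = 2679; next is 2680

MMDCLXXX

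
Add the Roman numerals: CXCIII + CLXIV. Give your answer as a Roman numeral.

CXCIII = 193
CLXIV = 164
193 + 164 = 357

CCCLVII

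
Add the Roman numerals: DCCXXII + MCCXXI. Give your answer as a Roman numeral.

DCCXXII = 722
MCCXXI = 1221
722 + 1221 = 1943

MCMXLIII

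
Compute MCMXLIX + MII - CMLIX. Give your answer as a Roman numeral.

MCMXLIX = 1949, MII = 1002, CMLIX = 959
1949 + 1002 = 2951
2951 - 959 = 1992

MCMXCII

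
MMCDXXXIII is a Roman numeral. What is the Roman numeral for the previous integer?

MMCDXXXIII = 2433; previous is 2432

MMCDXXXII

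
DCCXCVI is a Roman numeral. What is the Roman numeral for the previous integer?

DCCXCVI = 796; previous is 795

DCCXCV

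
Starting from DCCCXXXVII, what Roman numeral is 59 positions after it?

DCCCXXXVII = 837
837 + 59 = 896

DCCCXCVI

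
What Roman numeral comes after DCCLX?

DCCLX = 760; next is 761

DCCLXI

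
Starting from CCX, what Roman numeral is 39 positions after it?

CCX = 210
210 + 39 = 249

CCXLIX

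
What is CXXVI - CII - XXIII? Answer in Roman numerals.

CXXVI = 126, CII = 102, XXIII = 23
126 - 102 = 24
24 - 23 = 1

I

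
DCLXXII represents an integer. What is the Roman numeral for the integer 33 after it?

DCLXXII = 672
672 + 33 = 705

DCCV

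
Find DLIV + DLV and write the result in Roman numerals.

DLIV = 554
DLV = 555
554 + 555 = 1109

MCIX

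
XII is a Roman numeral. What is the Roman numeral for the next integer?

XII = 12, so the next integer is 12 + 1 = 13

XIII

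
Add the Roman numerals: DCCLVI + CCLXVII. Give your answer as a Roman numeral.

DCCLVI = 756
CCLXVII = 267
756 + 267 = 1023

MXXIII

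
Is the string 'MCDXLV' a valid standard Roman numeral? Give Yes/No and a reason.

'MCDXLV': Check the rules: uses only the symbols I, V, X, L, C, D, M; no symbol is repeated more than three times in a row; V, L and D each appear at most once; the only places a smaller symbol precedes a larger one are the allowed subtractive pairs CD, XL, the symbol right after such a pair (if any) is smaller than the pair's first symbol, and otherwise the values never increase from left to right. Value: M (1000) + CD (400) + XL (40) + V (5) = 1445. So it is a valid standard Roman numeral.

Yes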